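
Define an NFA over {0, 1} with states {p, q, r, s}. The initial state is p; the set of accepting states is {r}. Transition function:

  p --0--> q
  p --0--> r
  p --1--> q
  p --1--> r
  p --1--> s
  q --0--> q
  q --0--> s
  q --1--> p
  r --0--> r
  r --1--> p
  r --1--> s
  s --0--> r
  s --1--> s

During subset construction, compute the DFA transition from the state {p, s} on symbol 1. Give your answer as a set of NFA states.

{q, r, s}

δ(p,1) = {q, r, s}; δ(s,1) = {s}.
Union: {q, r, s}.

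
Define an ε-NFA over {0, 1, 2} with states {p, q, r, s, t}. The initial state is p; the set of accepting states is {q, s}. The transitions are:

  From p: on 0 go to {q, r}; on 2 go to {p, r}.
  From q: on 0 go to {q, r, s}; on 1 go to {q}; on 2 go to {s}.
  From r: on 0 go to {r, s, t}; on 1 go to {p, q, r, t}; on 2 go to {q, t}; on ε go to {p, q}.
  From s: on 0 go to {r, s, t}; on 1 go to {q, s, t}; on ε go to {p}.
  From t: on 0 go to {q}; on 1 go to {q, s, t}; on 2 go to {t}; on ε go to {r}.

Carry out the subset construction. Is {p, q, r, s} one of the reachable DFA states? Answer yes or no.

Start state of the DFA: {p} (ε-closure of the NFA start).
{p} --0--> {p, q, r}  [new]
{p} --1--> ∅  [new]
{p} --2--> {p, q, r}  [seen]
{p, q, r} --0--> {p, q, r, s, t}  [new]
{p, q, r} --1--> {p, q, r, t}  [new]
{p, q, r} --2--> {p, q, r, s, t}  [seen]
∅ --0--> ∅  [seen]
∅ --1--> ∅  [seen]
∅ --2--> ∅  [seen]
{p, q, r, s, t} --0--> {p, q, r, s, t}  [seen]
{p, q, r, s, t} --1--> {p, q, r, s, t}  [seen]
{p, q, r, s, t} --2--> {p, q, r, s, t}  [seen]
{p, q, r, t} --0--> {p, q, r, s, t}  [seen]
{p, q, r, t} --1--> {p, q, r, s, t}  [seen]
{p, q, r, t} --2--> {p, q, r, s, t}  [seen]
Reachable DFA states: {p}, {p, q, r}, ∅, {p, q, r, s, t}, {p, q, r, t}.
{p, q, r, s} is not among them.

no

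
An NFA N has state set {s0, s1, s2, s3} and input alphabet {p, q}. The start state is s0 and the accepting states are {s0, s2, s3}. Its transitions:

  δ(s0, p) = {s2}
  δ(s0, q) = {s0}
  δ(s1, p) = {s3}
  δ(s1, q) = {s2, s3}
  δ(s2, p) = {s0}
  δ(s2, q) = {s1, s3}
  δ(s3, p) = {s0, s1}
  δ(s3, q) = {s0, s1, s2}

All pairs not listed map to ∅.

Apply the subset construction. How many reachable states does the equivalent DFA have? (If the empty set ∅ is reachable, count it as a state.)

Start state of the DFA: {s0}.
{s0} --p--> {s2}  [new]
{s0} --q--> {s0}  [seen]
{s2} --p--> {s0}  [seen]
{s2} --q--> {s1, s3}  [new]
{s1, s3} --p--> {s0, s1, s3}  [new]
{s1, s3} --q--> {s0, s1, s2, s3}  [new]
{s0, s1, s3} --p--> {s0, s1, s2, s3}  [seen]
{s0, s1, s3} --q--> {s0, s1, s2, s3}  [seen]
{s0, s1, s2, s3} --p--> {s0, s1, s2, s3}  [seen]
{s0, s1, s2, s3} --q--> {s0, s1, s2, s3}  [seen]
Reachable DFA states: {s0}, {s2}, {s1, s3}, {s0, s1, s3}, {s0, s1, s2, s3}.

5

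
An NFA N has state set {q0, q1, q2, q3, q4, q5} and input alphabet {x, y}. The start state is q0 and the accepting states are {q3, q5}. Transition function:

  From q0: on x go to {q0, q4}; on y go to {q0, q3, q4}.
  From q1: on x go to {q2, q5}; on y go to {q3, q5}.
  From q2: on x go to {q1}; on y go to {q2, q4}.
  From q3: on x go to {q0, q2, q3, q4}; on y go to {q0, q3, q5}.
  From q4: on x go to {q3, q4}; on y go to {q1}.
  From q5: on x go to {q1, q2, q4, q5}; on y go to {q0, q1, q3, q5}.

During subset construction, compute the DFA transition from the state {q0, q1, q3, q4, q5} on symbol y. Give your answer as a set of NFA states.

{q0, q1, q3, q4, q5}

δ(q0,y) = {q0, q3, q4}; δ(q1,y) = {q3, q5}; δ(q3,y) = {q0, q3, q5}; δ(q4,y) = {q1}; δ(q5,y) = {q0, q1, q3, q5}.
Union: {q0, q1, q3, q4, q5}.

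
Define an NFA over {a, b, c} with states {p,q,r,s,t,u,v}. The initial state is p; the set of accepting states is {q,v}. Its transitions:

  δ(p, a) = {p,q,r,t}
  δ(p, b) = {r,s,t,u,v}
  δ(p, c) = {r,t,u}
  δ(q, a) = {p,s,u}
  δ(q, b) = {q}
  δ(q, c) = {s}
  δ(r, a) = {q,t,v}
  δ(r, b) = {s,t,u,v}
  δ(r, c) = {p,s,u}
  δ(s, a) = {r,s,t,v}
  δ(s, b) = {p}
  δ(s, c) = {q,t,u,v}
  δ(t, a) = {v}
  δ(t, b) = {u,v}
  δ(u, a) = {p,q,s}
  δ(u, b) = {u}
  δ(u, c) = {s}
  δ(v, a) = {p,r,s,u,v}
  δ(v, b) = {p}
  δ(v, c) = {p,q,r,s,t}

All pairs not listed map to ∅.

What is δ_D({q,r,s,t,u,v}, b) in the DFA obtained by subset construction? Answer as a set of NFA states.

δ(q,b) = {q}; δ(r,b) = {s,t,u,v}; δ(s,b) = {p}; δ(t,b) = {u,v}; δ(u,b) = {u}; δ(v,b) = {p}.
Union: {p,q,s,t,u,v}.

{p,q,s,t,u,v}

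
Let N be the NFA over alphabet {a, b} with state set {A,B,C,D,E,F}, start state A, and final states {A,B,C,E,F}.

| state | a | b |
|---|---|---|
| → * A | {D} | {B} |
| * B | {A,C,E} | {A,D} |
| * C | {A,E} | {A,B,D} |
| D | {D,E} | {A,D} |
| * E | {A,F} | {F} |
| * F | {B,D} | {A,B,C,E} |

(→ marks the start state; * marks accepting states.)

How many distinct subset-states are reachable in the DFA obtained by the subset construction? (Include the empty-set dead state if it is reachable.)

16

Start state of the DFA: {A}.
{A} --a--> {D}  [new]
{A} --b--> {B}  [new]
{D} --a--> {D,E}  [new]
{D} --b--> {A,D}  [new]
{B} --a--> {A,C,E}  [new]
{B} --b--> {A,D}  [seen]
{D,E} --a--> {A,D,E,F}  [new]
{D,E} --b--> {A,D,F}  [new]
{A,D} --a--> {D,E}  [seen]
{A,D} --b--> {A,B,D}  [new]
{A,C,E} --a--> {A,D,E,F}  [seen]
{A,C,E} --b--> {A,B,D,F}  [new]
{A,D,E,F} --a--> {A,B,D,E,F}  [new]
{A,D,E,F} --b--> {A,B,C,D,E,F}  [new]
{A,D,F} --a--> {B,D,E}  [new]
{A,D,F} --b--> {A,B,C,D,E}  [new]
{A,B,D} --a--> {A,C,D,E}  [new]
{A,B,D} --b--> {A,B,D}  [seen]
{A,B,D,F} --a--> {A,B,C,D,E}  [seen]
{A,B,D,F} --b--> {A,B,C,D,E}  [seen]
{A,B,D,E,F} --a--> {A,B,C,D,E,F}  [seen]
{A,B,D,E,F} --b--> {A,B,C,D,E,F}  [seen]
{A,B,C,D,E,F} --a--> {A,B,C,D,E,F}  [seen]
{A,B,C,D,E,F} --b--> {A,B,C,D,E,F}  [seen]
{B,D,E} --a--> {A,C,D,E,F}  [new]
{B,D,E} --b--> {A,D,F}  [seen]
{A,B,C,D,E} --a--> {A,C,D,E,F}  [seen]
{A,B,C,D,E} --b--> {A,B,D,F}  [seen]
{A,C,D,E} --a--> {A,D,E,F}  [seen]
{A,C,D,E} --b--> {A,B,D,F}  [seen]
{A,C,D,E,F} --a--> {A,B,D,E,F}  [seen]
{A,C,D,E,F} --b--> {A,B,C,D,E,F}  [seen]
Reachable DFA states: {A}, {D}, {B}, {D,E}, {A,D}, {A,C,E}, {A,D,E,F}, {A,D,F}, {A,B,D}, {A,B,D,F}, {A,B,D,E,F}, {A,B,C,D,E,F}, {B,D,E}, {A,B,C,D,E}, {A,C,D,E}, {A,C,D,E,F}.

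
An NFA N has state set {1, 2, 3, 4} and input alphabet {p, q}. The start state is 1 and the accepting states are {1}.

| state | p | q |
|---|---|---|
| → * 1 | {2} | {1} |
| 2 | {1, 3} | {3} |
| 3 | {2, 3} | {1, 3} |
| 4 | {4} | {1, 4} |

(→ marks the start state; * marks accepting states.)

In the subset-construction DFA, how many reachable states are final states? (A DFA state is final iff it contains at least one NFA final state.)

3

Start state of the DFA: {1}.
{1} --p--> {2}  [new]
{1} --q--> {1}  [seen]
{2} --p--> {1, 3}  [new]
{2} --q--> {3}  [new]
{1, 3} --p--> {2, 3}  [new]
{1, 3} --q--> {1, 3}  [seen]
{3} --p--> {2, 3}  [seen]
{3} --q--> {1, 3}  [seen]
{2, 3} --p--> {1, 2, 3}  [new]
{2, 3} --q--> {1, 3}  [seen]
{1, 2, 3} --p--> {1, 2, 3}  [seen]
{1, 2, 3} --q--> {1, 3}  [seen]
Reachable DFA states: {1}, {2}, {1, 3}, {3}, {2, 3}, {1, 2, 3}.
Accepting DFA states (contain an NFA accepting state): {1}, {1, 3}, {1, 2, 3}.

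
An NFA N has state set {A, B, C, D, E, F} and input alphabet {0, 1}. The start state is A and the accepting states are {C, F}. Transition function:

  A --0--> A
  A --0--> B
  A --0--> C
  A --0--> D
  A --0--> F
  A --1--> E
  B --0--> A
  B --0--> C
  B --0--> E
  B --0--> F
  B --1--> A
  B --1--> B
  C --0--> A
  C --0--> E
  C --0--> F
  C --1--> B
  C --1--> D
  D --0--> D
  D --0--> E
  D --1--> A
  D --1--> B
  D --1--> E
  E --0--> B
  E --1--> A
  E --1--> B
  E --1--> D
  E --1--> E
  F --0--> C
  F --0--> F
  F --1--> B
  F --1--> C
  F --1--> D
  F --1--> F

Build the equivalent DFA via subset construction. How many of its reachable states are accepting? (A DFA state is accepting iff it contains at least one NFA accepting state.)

Start state of the DFA: {A}.
{A} --0--> {A, B, C, D, F}  [new]
{A} --1--> {E}  [new]
{A, B, C, D, F} --0--> {A, B, C, D, E, F}  [new]
{A, B, C, D, F} --1--> {A, B, C, D, E, F}  [seen]
{E} --0--> {B}  [new]
{E} --1--> {A, B, D, E}  [new]
{A, B, C, D, E, F} --0--> {A, B, C, D, E, F}  [seen]
{A, B, C, D, E, F} --1--> {A, B, C, D, E, F}  [seen]
{B} --0--> {A, C, E, F}  [new]
{B} --1--> {A, B}  [new]
{A, B, D, E} --0--> {A, B, C, D, E, F}  [seen]
{A, B, D, E} --1--> {A, B, D, E}  [seen]
{A, C, E, F} --0--> {A, B, C, D, E, F}  [seen]
{A, C, E, F} --1--> {A, B, C, D, E, F}  [seen]
{A, B} --0--> {A, B, C, D, E, F}  [seen]
{A, B} --1--> {A, B, E}  [new]
{A, B, E} --0--> {A, B, C, D, E, F}  [seen]
{A, B, E} --1--> {A, B, D, E}  [seen]
Reachable DFA states: {A}, {A, B, C, D, F}, {E}, {A, B, C, D, E, F}, {B}, {A, B, D, E}, {A, C, E, F}, {A, B}, {A, B, E}.
Accepting DFA states (contain an NFA accepting state): {A, B, C, D, F}, {A, B, C, D, E, F}, {A, C, E, F}.

3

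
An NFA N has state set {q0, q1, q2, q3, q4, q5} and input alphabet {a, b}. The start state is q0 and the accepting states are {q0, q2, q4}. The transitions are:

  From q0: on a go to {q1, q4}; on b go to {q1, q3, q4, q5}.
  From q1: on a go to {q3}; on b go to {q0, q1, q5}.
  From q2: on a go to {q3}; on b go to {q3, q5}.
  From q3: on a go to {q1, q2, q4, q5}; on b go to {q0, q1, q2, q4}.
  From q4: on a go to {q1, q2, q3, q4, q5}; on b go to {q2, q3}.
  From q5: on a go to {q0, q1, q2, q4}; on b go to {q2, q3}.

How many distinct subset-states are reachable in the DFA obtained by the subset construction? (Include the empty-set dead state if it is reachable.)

Start state of the DFA: {q0}.
{q0} --a--> {q1, q4}  [new]
{q0} --b--> {q1, q3, q4, q5}  [new]
{q1, q4} --a--> {q1, q2, q3, q4, q5}  [new]
{q1, q4} --b--> {q0, q1, q2, q3, q5}  [new]
{q1, q3, q4, q5} --a--> {q0, q1, q2, q3, q4, q5}  [new]
{q1, q3, q4, q5} --b--> {q0, q1, q2, q3, q4, q5}  [seen]
{q1, q2, q3, q4, q5} --a--> {q0, q1, q2, q3, q4, q5}  [seen]
{q1, q2, q3, q4, q5} --b--> {q0, q1, q2, q3, q4, q5}  [seen]
{q0, q1, q2, q3, q5} --a--> {q0, q1, q2, q3, q4, q5}  [seen]
{q0, q1, q2, q3, q5} --b--> {q0, q1, q2, q3, q4, q5}  [seen]
{q0, q1, q2, q3, q4, q5} --a--> {q0, q1, q2, q3, q4, q5}  [seen]
{q0, q1, q2, q3, q4, q5} --b--> {q0, q1, q2, q3, q4, q5}  [seen]
Reachable DFA states: {q0}, {q1, q4}, {q1, q3, q4, q5}, {q1, q2, q3, q4, q5}, {q0, q1, q2, q3, q5}, {q0, q1, q2, q3, q4, q5}.

6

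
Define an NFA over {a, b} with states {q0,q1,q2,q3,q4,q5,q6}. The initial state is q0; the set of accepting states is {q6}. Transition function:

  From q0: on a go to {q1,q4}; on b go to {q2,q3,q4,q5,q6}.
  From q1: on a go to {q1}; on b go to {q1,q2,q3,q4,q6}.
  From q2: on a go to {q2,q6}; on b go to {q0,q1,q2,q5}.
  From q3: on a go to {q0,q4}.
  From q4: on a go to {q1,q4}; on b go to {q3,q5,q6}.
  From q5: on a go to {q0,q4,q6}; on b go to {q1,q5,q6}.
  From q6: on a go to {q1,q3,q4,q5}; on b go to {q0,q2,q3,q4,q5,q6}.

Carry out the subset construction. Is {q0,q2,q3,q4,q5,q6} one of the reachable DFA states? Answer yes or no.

Start state of the DFA: {q0}.
{q0} --a--> {q1,q4}  [new]
{q0} --b--> {q2,q3,q4,q5,q6}  [new]
{q1,q4} --a--> {q1,q4}  [seen]
{q1,q4} --b--> {q1,q2,q3,q4,q5,q6}  [new]
{q2,q3,q4,q5,q6} --a--> {q0,q1,q2,q3,q4,q5,q6}  [new]
{q2,q3,q4,q5,q6} --b--> {q0,q1,q2,q3,q4,q5,q6}  [seen]
{q1,q2,q3,q4,q5,q6} --a--> {q0,q1,q2,q3,q4,q5,q6}  [seen]
{q1,q2,q3,q4,q5,q6} --b--> {q0,q1,q2,q3,q4,q5,q6}  [seen]
{q0,q1,q2,q3,q4,q5,q6} --a--> {q0,q1,q2,q3,q4,q5,q6}  [seen]
{q0,q1,q2,q3,q4,q5,q6} --b--> {q0,q1,q2,q3,q4,q5,q6}  [seen]
Reachable DFA states: {q0}, {q1,q4}, {q2,q3,q4,q5,q6}, {q1,q2,q3,q4,q5,q6}, {q0,q1,q2,q3,q4,q5,q6}.
{q0,q2,q3,q4,q5,q6} is not among them.

no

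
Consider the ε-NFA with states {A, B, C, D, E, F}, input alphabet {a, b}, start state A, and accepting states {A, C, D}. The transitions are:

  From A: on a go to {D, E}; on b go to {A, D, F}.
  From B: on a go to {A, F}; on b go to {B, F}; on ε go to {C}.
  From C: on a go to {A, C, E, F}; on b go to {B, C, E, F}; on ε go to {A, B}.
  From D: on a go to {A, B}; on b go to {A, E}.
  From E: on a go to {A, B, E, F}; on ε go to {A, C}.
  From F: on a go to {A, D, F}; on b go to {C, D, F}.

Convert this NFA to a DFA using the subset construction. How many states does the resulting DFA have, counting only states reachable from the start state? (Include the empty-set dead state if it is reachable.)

4

Start state of the DFA: {A} (ε-closure of the NFA start).
{A} --a--> {A, B, C, D, E}  [new]
{A} --b--> {A, D, F}  [new]
{A, B, C, D, E} --a--> {A, B, C, D, E, F}  [new]
{A, B, C, D, E} --b--> {A, B, C, D, E, F}  [seen]
{A, D, F} --a--> {A, B, C, D, E, F}  [seen]
{A, D, F} --b--> {A, B, C, D, E, F}  [seen]
{A, B, C, D, E, F} --a--> {A, B, C, D, E, F}  [seen]
{A, B, C, D, E, F} --b--> {A, B, C, D, E, F}  [seen]
Reachable DFA states: {A}, {A, B, C, D, E}, {A, D, F}, {A, B, C, D, E, F}.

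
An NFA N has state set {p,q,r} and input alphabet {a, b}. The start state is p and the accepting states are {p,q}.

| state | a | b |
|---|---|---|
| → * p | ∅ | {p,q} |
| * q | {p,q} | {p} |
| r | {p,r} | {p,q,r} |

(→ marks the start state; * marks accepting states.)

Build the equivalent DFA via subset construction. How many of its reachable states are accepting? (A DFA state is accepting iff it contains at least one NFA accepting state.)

2

Start state of the DFA: {p}.
{p} --a--> ∅  [new]
{p} --b--> {p,q}  [new]
∅ --a--> ∅  [seen]
∅ --b--> ∅  [seen]
{p,q} --a--> {p,q}  [seen]
{p,q} --b--> {p,q}  [seen]
Reachable DFA states: {p}, ∅, {p,q}.
Accepting DFA states (contain an NFA accepting state): {p}, {p,q}.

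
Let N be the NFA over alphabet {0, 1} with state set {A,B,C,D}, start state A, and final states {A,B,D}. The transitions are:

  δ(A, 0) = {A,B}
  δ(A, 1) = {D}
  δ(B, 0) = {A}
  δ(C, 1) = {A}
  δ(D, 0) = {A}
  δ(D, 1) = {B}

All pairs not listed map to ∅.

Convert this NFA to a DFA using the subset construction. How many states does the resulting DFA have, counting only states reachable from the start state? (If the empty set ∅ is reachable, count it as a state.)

Start state of the DFA: {A}.
{A} --0--> {A,B}  [new]
{A} --1--> {D}  [new]
{A,B} --0--> {A,B}  [seen]
{A,B} --1--> {D}  [seen]
{D} --0--> {A}  [seen]
{D} --1--> {B}  [new]
{B} --0--> {A}  [seen]
{B} --1--> ∅  [new]
∅ --0--> ∅  [seen]
∅ --1--> ∅  [seen]
Reachable DFA states: {A}, {A,B}, {D}, {B}, ∅.

5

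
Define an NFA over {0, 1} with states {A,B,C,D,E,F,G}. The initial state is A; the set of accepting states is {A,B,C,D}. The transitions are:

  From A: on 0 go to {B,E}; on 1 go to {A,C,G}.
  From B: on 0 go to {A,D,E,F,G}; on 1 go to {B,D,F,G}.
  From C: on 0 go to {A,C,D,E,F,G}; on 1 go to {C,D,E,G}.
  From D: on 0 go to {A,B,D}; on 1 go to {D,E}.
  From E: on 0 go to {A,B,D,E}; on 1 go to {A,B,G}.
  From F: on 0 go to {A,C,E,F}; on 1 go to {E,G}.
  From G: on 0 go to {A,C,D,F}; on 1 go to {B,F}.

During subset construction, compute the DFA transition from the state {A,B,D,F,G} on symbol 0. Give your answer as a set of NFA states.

{A,B,C,D,E,F,G}

δ(A,0) = {B,E}; δ(B,0) = {A,D,E,F,G}; δ(D,0) = {A,B,D}; δ(F,0) = {A,C,E,F}; δ(G,0) = {A,C,D,F}.
Union: {A,B,C,D,E,F,G}.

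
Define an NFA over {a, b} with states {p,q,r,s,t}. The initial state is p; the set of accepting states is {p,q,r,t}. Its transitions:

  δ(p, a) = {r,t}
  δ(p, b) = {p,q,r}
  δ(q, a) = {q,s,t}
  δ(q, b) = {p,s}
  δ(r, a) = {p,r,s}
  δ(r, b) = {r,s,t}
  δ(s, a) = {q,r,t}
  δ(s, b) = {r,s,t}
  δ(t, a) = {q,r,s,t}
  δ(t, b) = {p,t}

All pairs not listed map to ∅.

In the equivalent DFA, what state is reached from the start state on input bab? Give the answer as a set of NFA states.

Start: {p}.
δ(p,b) = {p,q,r}.
Union: {p,q,r}.
After b: {p,q,r}.
δ(p,a) = {r,t}; δ(q,a) = {q,s,t}; δ(r,a) = {p,r,s}.
Union: {p,q,r,s,t}.
After a: {p,q,r,s,t}.
δ(p,b) = {p,q,r}; δ(q,b) = {p,s}; δ(r,b) = {r,s,t}; δ(s,b) = {r,s,t}; δ(t,b) = {p,t}.
Union: {p,q,r,s,t}.
After b: {p,q,r,s,t}.

{p,q,r,s,t}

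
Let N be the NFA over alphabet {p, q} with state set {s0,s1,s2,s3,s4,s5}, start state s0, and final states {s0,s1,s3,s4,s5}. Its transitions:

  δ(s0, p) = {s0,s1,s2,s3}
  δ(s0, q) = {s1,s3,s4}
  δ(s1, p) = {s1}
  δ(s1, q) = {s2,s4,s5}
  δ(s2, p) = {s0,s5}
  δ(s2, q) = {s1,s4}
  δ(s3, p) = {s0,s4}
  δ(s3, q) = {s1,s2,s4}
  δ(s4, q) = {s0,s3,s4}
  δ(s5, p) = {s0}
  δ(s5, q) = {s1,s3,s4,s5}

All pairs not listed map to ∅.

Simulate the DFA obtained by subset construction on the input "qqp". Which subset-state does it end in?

Start: {s0}.
δ(s0,q) = {s1,s3,s4}.
Union: {s1,s3,s4}.
After q: {s1,s3,s4}.
δ(s1,q) = {s2,s4,s5}; δ(s3,q) = {s1,s2,s4}; δ(s4,q) = {s0,s3,s4}.
Union: {s0,s1,s2,s3,s4,s5}.
After q: {s0,s1,s2,s3,s4,s5}.
δ(s0,p) = {s0,s1,s2,s3}; δ(s1,p) = {s1}; δ(s2,p) = {s0,s5}; δ(s3,p) = {s0,s4}; δ(s4,p) = ∅; δ(s5,p) = {s0}.
Union: {s0,s1,s2,s3,s4,s5}.
After p: {s0,s1,s2,s3,s4,s5}.

{s0,s1,s2,s3,s4,s5}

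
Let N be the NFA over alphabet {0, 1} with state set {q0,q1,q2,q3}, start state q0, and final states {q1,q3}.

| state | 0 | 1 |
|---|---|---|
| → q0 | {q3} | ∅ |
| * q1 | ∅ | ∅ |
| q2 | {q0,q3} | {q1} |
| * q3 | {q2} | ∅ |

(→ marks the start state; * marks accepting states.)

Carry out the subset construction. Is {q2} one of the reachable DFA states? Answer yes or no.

yes

Start state of the DFA: {q0}.
{q0} --0--> {q3}  [new]
{q0} --1--> ∅  [new]
{q3} --0--> {q2}  [new]
{q3} --1--> ∅  [seen]
∅ --0--> ∅  [seen]
∅ --1--> ∅  [seen]
{q2} --0--> {q0,q3}  [new]
{q2} --1--> {q1}  [new]
{q0,q3} --0--> {q2,q3}  [new]
{q0,q3} --1--> ∅  [seen]
{q1} --0--> ∅  [seen]
{q1} --1--> ∅  [seen]
{q2,q3} --0--> {q0,q2,q3}  [new]
{q2,q3} --1--> {q1}  [seen]
{q0,q2,q3} --0--> {q0,q2,q3}  [seen]
{q0,q2,q3} --1--> {q1}  [seen]
Reachable DFA states: {q0}, {q3}, ∅, {q2}, {q0,q3}, {q1}, {q2,q3}, {q0,q2,q3}.
{q2} is among them.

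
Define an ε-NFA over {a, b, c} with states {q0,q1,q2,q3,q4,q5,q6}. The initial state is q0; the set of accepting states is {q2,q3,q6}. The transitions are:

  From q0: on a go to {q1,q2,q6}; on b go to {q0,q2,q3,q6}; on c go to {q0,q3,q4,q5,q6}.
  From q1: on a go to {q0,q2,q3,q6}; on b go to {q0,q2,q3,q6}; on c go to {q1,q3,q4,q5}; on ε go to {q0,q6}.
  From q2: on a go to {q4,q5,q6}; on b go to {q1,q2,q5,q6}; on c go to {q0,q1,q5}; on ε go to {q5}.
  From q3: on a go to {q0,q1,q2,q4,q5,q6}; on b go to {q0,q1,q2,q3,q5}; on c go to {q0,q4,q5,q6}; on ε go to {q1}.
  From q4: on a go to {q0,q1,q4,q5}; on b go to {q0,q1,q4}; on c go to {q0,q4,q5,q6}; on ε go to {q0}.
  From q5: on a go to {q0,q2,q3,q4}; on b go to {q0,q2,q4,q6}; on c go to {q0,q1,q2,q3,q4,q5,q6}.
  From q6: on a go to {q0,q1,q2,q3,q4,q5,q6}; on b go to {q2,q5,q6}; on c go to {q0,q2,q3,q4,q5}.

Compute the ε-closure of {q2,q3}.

Begin with {q2,q3}.
q2 →ε {q5}; add q5.
q3 →ε {q1}; add q1.
q1 →ε {q0,q6}; add q0, q6.
ε-closure = {q0,q1,q2,q3,q5,q6}.

{q0,q1,q2,q3,q5,q6}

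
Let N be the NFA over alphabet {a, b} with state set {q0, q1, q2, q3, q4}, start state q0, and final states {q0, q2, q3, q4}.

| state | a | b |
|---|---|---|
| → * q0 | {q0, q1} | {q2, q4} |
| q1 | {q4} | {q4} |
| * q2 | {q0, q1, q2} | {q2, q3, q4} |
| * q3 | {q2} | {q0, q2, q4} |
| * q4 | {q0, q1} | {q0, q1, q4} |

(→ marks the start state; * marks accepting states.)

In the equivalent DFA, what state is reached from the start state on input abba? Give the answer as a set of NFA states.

Start: {q0}.
δ(q0,a) = {q0, q1}.
Union: {q0, q1}.
After a: {q0, q1}.
δ(q0,b) = {q2, q4}; δ(q1,b) = {q4}.
Union: {q2, q4}.
After b: {q2, q4}.
δ(q2,b) = {q2, q3, q4}; δ(q4,b) = {q0, q1, q4}.
Union: {q0, q1, q2, q3, q4}.
After b: {q0, q1, q2, q3, q4}.
δ(q0,a) = {q0, q1}; δ(q1,a) = {q4}; δ(q2,a) = {q0, q1, q2}; δ(q3,a) = {q2}; δ(q4,a) = {q0, q1}.
Union: {q0, q1, q2, q4}.
After a: {q0, q1, q2, q4}.

{q0, q1, q2, q4}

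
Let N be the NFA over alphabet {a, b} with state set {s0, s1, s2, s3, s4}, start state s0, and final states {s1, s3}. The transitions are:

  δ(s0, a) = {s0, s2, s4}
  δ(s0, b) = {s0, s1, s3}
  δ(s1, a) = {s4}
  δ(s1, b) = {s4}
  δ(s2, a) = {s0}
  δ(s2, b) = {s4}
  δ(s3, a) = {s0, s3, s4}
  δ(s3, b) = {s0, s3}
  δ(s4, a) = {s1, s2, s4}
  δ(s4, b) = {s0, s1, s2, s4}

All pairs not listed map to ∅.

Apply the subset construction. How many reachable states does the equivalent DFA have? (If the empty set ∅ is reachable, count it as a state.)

Start state of the DFA: {s0}.
{s0} --a--> {s0, s2, s4}  [new]
{s0} --b--> {s0, s1, s3}  [new]
{s0, s2, s4} --a--> {s0, s1, s2, s4}  [new]
{s0, s2, s4} --b--> {s0, s1, s2, s3, s4}  [new]
{s0, s1, s3} --a--> {s0, s2, s3, s4}  [new]
{s0, s1, s3} --b--> {s0, s1, s3, s4}  [new]
{s0, s1, s2, s4} --a--> {s0, s1, s2, s4}  [seen]
{s0, s1, s2, s4} --b--> {s0, s1, s2, s3, s4}  [seen]
{s0, s1, s2, s3, s4} --a--> {s0, s1, s2, s3, s4}  [seen]
{s0, s1, s2, s3, s4} --b--> {s0, s1, s2, s3, s4}  [seen]
{s0, s2, s3, s4} --a--> {s0, s1, s2, s3, s4}  [seen]
{s0, s2, s3, s4} --b--> {s0, s1, s2, s3, s4}  [seen]
{s0, s1, s3, s4} --a--> {s0, s1, s2, s3, s4}  [seen]
{s0, s1, s3, s4} --b--> {s0, s1, s2, s3, s4}  [seen]
Reachable DFA states: {s0}, {s0, s2, s4}, {s0, s1, s3}, {s0, s1, s2, s4}, {s0, s1, s2, s3, s4}, {s0, s2, s3, s4}, {s0, s1, s3, s4}.

7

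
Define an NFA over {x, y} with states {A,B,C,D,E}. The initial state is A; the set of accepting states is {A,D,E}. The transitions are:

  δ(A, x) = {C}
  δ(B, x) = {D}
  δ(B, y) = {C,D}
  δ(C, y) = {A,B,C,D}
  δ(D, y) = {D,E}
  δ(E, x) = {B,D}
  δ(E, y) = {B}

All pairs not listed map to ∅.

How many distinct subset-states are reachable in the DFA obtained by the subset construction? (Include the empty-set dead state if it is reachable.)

13

Start state of the DFA: {A}.
{A} --x--> {C}  [new]
{A} --y--> ∅  [new]
{C} --x--> ∅  [seen]
{C} --y--> {A,B,C,D}  [new]
∅ --x--> ∅  [seen]
∅ --y--> ∅  [seen]
{A,B,C,D} --x--> {C,D}  [new]
{A,B,C,D} --y--> {A,B,C,D,E}  [new]
{C,D} --x--> ∅  [seen]
{C,D} --y--> {A,B,C,D,E}  [seen]
{A,B,C,D,E} --x--> {B,C,D}  [new]
{A,B,C,D,E} --y--> {A,B,C,D,E}  [seen]
{B,C,D} --x--> {D}  [new]
{B,C,D} --y--> {A,B,C,D,E}  [seen]
{D} --x--> ∅  [seen]
{D} --y--> {D,E}  [new]
{D,E} --x--> {B,D}  [new]
{D,E} --y--> {B,D,E}  [new]
{B,D} --x--> {D}  [seen]
{B,D} --y--> {C,D,E}  [new]
{B,D,E} --x--> {B,D}  [seen]
{B,D,E} --y--> {B,C,D,E}  [new]
{C,D,E} --x--> {B,D}  [seen]
{C,D,E} --y--> {A,B,C,D,E}  [seen]
{B,C,D,E} --x--> {B,D}  [seen]
{B,C,D,E} --y--> {A,B,C,D,E}  [seen]
Reachable DFA states: {A}, {C}, ∅, {A,B,C,D}, {C,D}, {A,B,C,D,E}, {B,C,D}, {D}, {D,E}, {B,D}, {B,D,E}, {C,D,E}, {B,C,D,E}.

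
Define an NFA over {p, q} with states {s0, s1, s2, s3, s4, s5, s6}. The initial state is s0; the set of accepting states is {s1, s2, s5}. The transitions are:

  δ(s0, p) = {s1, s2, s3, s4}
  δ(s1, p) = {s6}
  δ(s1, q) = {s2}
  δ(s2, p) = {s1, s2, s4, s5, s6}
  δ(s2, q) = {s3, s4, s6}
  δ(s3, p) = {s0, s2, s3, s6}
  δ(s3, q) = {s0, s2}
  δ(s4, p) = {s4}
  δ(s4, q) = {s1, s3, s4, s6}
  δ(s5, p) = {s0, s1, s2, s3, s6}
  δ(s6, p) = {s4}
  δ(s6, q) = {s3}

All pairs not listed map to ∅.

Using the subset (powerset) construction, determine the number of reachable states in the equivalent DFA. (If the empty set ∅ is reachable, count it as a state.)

Start state of the DFA: {s0}.
{s0} --p--> {s1, s2, s3, s4}  [new]
{s0} --q--> ∅  [new]
{s1, s2, s3, s4} --p--> {s0, s1, s2, s3, s4, s5, s6}  [new]
{s1, s2, s3, s4} --q--> {s0, s1, s2, s3, s4, s6}  [new]
∅ --p--> ∅  [seen]
∅ --q--> ∅  [seen]
{s0, s1, s2, s3, s4, s5, s6} --p--> {s0, s1, s2, s3, s4, s5, s6}  [seen]
{s0, s1, s2, s3, s4, s5, s6} --q--> {s0, s1, s2, s3, s4, s6}  [seen]
{s0, s1, s2, s3, s4, s6} --p--> {s0, s1, s2, s3, s4, s5, s6}  [seen]
{s0, s1, s2, s3, s4, s6} --q--> {s0, s1, s2, s3, s4, s6}  [seen]
Reachable DFA states: {s0}, {s1, s2, s3, s4}, ∅, {s0, s1, s2, s3, s4, s5, s6}, {s0, s1, s2, s3, s4, s6}.

5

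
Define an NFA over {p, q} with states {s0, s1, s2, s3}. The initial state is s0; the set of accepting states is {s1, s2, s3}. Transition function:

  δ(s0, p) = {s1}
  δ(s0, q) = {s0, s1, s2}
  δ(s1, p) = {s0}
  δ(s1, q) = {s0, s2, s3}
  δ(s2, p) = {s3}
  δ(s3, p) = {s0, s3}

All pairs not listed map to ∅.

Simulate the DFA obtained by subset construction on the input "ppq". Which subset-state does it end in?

Start: {s0}.
δ(s0,p) = {s1}.
Union: {s1}.
After p: {s1}.
δ(s1,p) = {s0}.
Union: {s0}.
After p: {s0}.
δ(s0,q) = {s0, s1, s2}.
Union: {s0, s1, s2}.
After q: {s0, s1, s2}.

{s0, s1, s2}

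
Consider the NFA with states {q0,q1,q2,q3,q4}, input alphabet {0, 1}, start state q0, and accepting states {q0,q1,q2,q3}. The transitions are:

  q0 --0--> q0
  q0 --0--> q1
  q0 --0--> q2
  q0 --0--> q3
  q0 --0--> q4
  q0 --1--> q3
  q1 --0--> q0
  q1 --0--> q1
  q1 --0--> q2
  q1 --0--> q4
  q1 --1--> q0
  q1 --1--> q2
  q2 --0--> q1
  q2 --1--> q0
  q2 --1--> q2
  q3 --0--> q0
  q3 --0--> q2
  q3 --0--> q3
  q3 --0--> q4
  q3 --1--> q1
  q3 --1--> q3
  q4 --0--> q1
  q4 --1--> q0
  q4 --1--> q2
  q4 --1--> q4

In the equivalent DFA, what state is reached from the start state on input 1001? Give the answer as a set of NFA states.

{q0,q1,q2,q3,q4}

Start: {q0}.
δ(q0,1) = {q3}.
Union: {q3}.
After 1: {q3}.
δ(q3,0) = {q0,q2,q3,q4}.
Union: {q0,q2,q3,q4}.
After 0: {q0,q2,q3,q4}.
δ(q0,0) = {q0,q1,q2,q3,q4}; δ(q2,0) = {q1}; δ(q3,0) = {q0,q2,q3,q4}; δ(q4,0) = {q1}.
Union: {q0,q1,q2,q3,q4}.
After 0: {q0,q1,q2,q3,q4}.
δ(q0,1) = {q3}; δ(q1,1) = {q0,q2}; δ(q2,1) = {q0,q2}; δ(q3,1) = {q1,q3}; δ(q4,1) = {q0,q2,q4}.
Union: {q0,q1,q2,q3,q4}.
After 1: {q0,q1,q2,q3,q4}.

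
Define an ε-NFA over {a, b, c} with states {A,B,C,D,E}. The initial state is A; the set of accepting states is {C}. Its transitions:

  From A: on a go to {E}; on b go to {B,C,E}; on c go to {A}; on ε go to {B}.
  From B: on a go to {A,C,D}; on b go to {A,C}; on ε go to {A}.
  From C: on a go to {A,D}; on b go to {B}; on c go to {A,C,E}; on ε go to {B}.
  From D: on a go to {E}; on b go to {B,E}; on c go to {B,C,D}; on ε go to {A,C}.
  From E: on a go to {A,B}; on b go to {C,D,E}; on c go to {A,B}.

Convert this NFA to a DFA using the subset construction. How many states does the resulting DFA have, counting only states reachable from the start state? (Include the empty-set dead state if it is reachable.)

Start state of the DFA: {A,B} (ε-closure of the NFA start).
{A,B} --a--> {A,B,C,D,E}  [new]
{A,B} --b--> {A,B,C,E}  [new]
{A,B} --c--> {A,B}  [seen]
{A,B,C,D,E} --a--> {A,B,C,D,E}  [seen]
{A,B,C,D,E} --b--> {A,B,C,D,E}  [seen]
{A,B,C,D,E} --c--> {A,B,C,D,E}  [seen]
{A,B,C,E} --a--> {A,B,C,D,E}  [seen]
{A,B,C,E} --b--> {A,B,C,D,E}  [seen]
{A,B,C,E} --c--> {A,B,C,E}  [seen]
Reachable DFA states: {A,B}, {A,B,C,D,E}, {A,B,C,E}.

3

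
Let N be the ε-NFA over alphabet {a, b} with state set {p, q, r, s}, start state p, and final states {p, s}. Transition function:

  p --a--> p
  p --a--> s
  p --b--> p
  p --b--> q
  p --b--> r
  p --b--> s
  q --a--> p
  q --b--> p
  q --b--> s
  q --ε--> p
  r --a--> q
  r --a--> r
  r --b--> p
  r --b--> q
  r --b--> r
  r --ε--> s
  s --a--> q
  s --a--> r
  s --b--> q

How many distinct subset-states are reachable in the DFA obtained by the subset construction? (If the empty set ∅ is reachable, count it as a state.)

Start state of the DFA: {p} (ε-closure of the NFA start).
{p} --a--> {p, s}  [new]
{p} --b--> {p, q, r, s}  [new]
{p, s} --a--> {p, q, r, s}  [seen]
{p, s} --b--> {p, q, r, s}  [seen]
{p, q, r, s} --a--> {p, q, r, s}  [seen]
{p, q, r, s} --b--> {p, q, r, s}  [seen]
Reachable DFA states: {p}, {p, s}, {p, q, r, s}.

3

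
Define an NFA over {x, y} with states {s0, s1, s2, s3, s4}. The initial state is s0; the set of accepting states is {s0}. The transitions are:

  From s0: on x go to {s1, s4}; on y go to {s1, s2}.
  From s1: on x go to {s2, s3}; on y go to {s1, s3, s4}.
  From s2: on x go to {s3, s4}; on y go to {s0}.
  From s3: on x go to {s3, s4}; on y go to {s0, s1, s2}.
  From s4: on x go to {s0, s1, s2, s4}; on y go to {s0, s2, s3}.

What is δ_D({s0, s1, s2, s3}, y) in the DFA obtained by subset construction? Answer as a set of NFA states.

δ(s0,y) = {s1, s2}; δ(s1,y) = {s1, s3, s4}; δ(s2,y) = {s0}; δ(s3,y) = {s0, s1, s2}.
Union: {s0, s1, s2, s3, s4}.

{s0, s1, s2, s3, s4}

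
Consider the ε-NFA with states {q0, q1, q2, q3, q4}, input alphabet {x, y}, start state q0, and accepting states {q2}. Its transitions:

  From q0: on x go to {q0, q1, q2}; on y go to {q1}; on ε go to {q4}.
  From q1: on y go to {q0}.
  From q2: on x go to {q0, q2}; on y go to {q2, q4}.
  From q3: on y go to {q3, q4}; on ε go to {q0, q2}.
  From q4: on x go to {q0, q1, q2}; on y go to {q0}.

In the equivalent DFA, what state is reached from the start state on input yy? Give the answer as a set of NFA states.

{q0, q1, q4}

Start: {q0, q4}.
δ(q0,y) = {q1}; δ(q4,y) = {q0}.
Union: {q0, q1}.
ε-closure gives {q0, q1, q4}.
After y: {q0, q1, q4}.
δ(q0,y) = {q1}; δ(q1,y) = {q0}; δ(q4,y) = {q0}.
Union: {q0, q1}.
ε-closure gives {q0, q1, q4}.
After y: {q0, q1, q4}.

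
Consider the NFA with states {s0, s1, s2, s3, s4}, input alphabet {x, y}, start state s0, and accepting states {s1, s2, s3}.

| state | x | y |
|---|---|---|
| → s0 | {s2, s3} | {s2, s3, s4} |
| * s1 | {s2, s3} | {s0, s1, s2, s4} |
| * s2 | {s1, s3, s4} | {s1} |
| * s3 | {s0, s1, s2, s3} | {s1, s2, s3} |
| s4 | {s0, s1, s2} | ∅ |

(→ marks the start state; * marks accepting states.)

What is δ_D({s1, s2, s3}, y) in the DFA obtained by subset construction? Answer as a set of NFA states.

{s0, s1, s2, s3, s4}

δ(s1,y) = {s0, s1, s2, s4}; δ(s2,y) = {s1}; δ(s3,y) = {s1, s2, s3}.
Union: {s0, s1, s2, s3, s4}.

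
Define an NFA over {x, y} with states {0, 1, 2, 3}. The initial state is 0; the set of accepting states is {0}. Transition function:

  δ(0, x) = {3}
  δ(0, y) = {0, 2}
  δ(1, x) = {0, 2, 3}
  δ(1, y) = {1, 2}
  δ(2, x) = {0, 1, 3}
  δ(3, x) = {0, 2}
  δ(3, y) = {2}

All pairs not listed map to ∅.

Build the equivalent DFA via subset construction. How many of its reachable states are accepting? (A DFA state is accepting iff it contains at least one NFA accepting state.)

6

Start state of the DFA: {0}.
{0} --x--> {3}  [new]
{0} --y--> {0, 2}  [new]
{3} --x--> {0, 2}  [seen]
{3} --y--> {2}  [new]
{0, 2} --x--> {0, 1, 3}  [new]
{0, 2} --y--> {0, 2}  [seen]
{2} --x--> {0, 1, 3}  [seen]
{2} --y--> ∅  [new]
{0, 1, 3} --x--> {0, 2, 3}  [new]
{0, 1, 3} --y--> {0, 1, 2}  [new]
∅ --x--> ∅  [seen]
∅ --y--> ∅  [seen]
{0, 2, 3} --x--> {0, 1, 2, 3}  [new]
{0, 2, 3} --y--> {0, 2}  [seen]
{0, 1, 2} --x--> {0, 1, 2, 3}  [seen]
{0, 1, 2} --y--> {0, 1, 2}  [seen]
{0, 1, 2, 3} --x--> {0, 1, 2, 3}  [seen]
{0, 1, 2, 3} --y--> {0, 1, 2}  [seen]
Reachable DFA states: {0}, {3}, {0, 2}, {2}, {0, 1, 3}, ∅, {0, 2, 3}, {0, 1, 2}, {0, 1, 2, 3}.
Accepting DFA states (contain an NFA accepting state): {0}, {0, 2}, {0, 1, 3}, {0, 2, 3}, {0, 1, 2}, {0, 1, 2, 3}.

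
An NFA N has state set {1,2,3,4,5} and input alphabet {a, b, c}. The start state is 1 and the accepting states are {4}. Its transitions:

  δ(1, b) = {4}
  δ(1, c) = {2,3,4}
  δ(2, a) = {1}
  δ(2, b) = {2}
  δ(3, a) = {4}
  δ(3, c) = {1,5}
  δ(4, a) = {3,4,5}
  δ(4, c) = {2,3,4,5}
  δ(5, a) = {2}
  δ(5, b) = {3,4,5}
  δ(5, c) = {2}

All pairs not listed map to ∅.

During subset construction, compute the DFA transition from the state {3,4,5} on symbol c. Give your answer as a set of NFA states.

{1,2,3,4,5}

δ(3,c) = {1,5}; δ(4,c) = {2,3,4,5}; δ(5,c) = {2}.
Union: {1,2,3,4,5}.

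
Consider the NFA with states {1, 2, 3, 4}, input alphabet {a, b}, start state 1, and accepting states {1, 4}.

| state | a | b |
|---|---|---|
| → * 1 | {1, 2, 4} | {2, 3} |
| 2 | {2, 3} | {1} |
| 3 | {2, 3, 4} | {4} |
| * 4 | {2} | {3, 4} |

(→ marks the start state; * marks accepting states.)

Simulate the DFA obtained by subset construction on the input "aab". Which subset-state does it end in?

Start: {1}.
δ(1,a) = {1, 2, 4}.
Union: {1, 2, 4}.
After a: {1, 2, 4}.
δ(1,a) = {1, 2, 4}; δ(2,a) = {2, 3}; δ(4,a) = {2}.
Union: {1, 2, 3, 4}.
After a: {1, 2, 3, 4}.
δ(1,b) = {2, 3}; δ(2,b) = {1}; δ(3,b) = {4}; δ(4,b) = {3, 4}.
Union: {1, 2, 3, 4}.
After b: {1, 2, 3, 4}.

{1, 2, 3, 4}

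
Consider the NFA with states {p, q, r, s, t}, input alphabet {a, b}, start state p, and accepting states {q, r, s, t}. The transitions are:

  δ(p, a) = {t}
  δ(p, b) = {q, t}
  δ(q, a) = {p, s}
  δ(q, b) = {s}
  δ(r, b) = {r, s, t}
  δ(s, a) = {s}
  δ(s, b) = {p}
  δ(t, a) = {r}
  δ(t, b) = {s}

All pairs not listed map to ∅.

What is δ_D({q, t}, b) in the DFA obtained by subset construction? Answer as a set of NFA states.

δ(q,b) = {s}; δ(t,b) = {s}.
Union: {s}.

{s}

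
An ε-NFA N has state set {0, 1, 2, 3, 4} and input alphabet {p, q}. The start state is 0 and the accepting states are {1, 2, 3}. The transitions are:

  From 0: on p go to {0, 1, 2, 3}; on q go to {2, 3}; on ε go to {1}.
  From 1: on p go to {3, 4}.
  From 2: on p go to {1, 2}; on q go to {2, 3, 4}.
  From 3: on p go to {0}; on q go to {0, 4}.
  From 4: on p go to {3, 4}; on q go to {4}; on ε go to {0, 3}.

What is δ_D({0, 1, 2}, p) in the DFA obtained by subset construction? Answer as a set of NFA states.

{0, 1, 2, 3, 4}

δ(0,p) = {0, 1, 2, 3}; δ(1,p) = {3, 4}; δ(2,p) = {1, 2}.
Union: {0, 1, 2, 3, 4}.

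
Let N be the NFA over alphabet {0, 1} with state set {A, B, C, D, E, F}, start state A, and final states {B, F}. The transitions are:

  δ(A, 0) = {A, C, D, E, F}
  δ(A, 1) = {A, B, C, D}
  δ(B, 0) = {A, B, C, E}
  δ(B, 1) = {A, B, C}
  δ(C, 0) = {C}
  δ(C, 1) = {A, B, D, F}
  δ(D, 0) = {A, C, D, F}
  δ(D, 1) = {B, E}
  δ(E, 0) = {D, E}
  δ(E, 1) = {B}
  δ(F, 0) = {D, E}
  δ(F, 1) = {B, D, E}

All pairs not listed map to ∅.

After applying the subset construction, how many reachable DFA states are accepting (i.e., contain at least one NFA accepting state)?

3

Start state of the DFA: {A}.
{A} --0--> {A, C, D, E, F}  [new]
{A} --1--> {A, B, C, D}  [new]
{A, C, D, E, F} --0--> {A, C, D, E, F}  [seen]
{A, C, D, E, F} --1--> {A, B, C, D, E, F}  [new]
{A, B, C, D} --0--> {A, B, C, D, E, F}  [seen]
{A, B, C, D} --1--> {A, B, C, D, E, F}  [seen]
{A, B, C, D, E, F} --0--> {A, B, C, D, E, F}  [seen]
{A, B, C, D, E, F} --1--> {A, B, C, D, E, F}  [seen]
Reachable DFA states: {A}, {A, C, D, E, F}, {A, B, C, D}, {A, B, C, D, E, F}.
Accepting DFA states (contain an NFA accepting state): {A, C, D, E, F}, {A, B, C, D}, {A, B, C, D, E, F}.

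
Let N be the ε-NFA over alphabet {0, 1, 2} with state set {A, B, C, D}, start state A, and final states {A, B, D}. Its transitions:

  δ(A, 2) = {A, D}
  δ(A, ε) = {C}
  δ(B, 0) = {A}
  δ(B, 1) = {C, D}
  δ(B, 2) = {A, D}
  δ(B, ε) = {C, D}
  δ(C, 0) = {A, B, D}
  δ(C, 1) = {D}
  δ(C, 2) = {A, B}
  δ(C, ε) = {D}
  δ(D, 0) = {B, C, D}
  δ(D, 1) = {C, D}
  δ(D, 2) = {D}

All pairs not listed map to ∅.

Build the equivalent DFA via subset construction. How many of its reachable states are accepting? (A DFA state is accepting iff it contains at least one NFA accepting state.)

Start state of the DFA: {A, C, D} (ε-closure of the NFA start).
{A, C, D} --0--> {A, B, C, D}  [new]
{A, C, D} --1--> {C, D}  [new]
{A, C, D} --2--> {A, B, C, D}  [seen]
{A, B, C, D} --0--> {A, B, C, D}  [seen]
{A, B, C, D} --1--> {C, D}  [seen]
{A, B, C, D} --2--> {A, B, C, D}  [seen]
{C, D} --0--> {A, B, C, D}  [seen]
{C, D} --1--> {C, D}  [seen]
{C, D} --2--> {A, B, C, D}  [seen]
Reachable DFA states: {A, C, D}, {A, B, C, D}, {C, D}.
Accepting DFA states (contain an NFA accepting state): {A, C, D}, {A, B, C, D}, {C, D}.

3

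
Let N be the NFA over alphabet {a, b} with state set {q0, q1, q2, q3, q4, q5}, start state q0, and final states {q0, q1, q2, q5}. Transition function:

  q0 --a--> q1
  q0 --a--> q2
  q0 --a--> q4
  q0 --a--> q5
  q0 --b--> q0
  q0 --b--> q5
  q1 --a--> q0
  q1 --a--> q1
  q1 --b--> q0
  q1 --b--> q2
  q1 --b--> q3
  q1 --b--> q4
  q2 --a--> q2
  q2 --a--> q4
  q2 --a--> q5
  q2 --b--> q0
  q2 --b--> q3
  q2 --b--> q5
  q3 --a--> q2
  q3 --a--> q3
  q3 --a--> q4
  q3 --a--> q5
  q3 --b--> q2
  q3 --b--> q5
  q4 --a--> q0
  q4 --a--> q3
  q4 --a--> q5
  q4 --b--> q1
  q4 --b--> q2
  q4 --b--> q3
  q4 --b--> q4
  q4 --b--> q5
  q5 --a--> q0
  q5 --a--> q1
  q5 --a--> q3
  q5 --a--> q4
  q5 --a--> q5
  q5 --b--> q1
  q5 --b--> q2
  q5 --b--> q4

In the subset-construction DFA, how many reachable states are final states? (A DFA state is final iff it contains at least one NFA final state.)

5

Start state of the DFA: {q0}.
{q0} --a--> {q1, q2, q4, q5}  [new]
{q0} --b--> {q0, q5}  [new]
{q1, q2, q4, q5} --a--> {q0, q1, q2, q3, q4, q5}  [new]
{q1, q2, q4, q5} --b--> {q0, q1, q2, q3, q4, q5}  [seen]
{q0, q5} --a--> {q0, q1, q2, q3, q4, q5}  [seen]
{q0, q5} --b--> {q0, q1, q2, q4, q5}  [new]
{q0, q1, q2, q3, q4, q5} --a--> {q0, q1, q2, q3, q4, q5}  [seen]
{q0, q1, q2, q3, q4, q5} --b--> {q0, q1, q2, q3, q4, q5}  [seen]
{q0, q1, q2, q4, q5} --a--> {q0, q1, q2, q3, q4, q5}  [seen]
{q0, q1, q2, q4, q5} --b--> {q0, q1, q2, q3, q4, q5}  [seen]
Reachable DFA states: {q0}, {q1, q2, q4, q5}, {q0, q5}, {q0, q1, q2, q3, q4, q5}, {q0, q1, q2, q4, q5}.
Accepting DFA states (contain an NFA accepting state): {q0}, {q1, q2, q4, q5}, {q0, q5}, {q0, q1, q2, q3, q4, q5}, {q0, q1, q2, q4, q5}.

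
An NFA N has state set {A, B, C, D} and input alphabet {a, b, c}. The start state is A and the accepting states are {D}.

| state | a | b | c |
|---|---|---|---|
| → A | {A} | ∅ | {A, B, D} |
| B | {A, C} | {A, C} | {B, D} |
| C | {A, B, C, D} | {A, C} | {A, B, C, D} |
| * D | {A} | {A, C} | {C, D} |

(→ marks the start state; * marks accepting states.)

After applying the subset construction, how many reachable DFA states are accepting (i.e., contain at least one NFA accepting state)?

2

Start state of the DFA: {A}.
{A} --a--> {A}  [seen]
{A} --b--> ∅  [new]
{A} --c--> {A, B, D}  [new]
∅ --a--> ∅  [seen]
∅ --b--> ∅  [seen]
∅ --c--> ∅  [seen]
{A, B, D} --a--> {A, C}  [new]
{A, B, D} --b--> {A, C}  [seen]
{A, B, D} --c--> {A, B, C, D}  [new]
{A, C} --a--> {A, B, C, D}  [seen]
{A, C} --b--> {A, C}  [seen]
{A, C} --c--> {A, B, C, D}  [seen]
{A, B, C, D} --a--> {A, B, C, D}  [seen]
{A, B, C, D} --b--> {A, C}  [seen]
{A, B, C, D} --c--> {A, B, C, D}  [seen]
Reachable DFA states: {A}, ∅, {A, B, D}, {A, C}, {A, B, C, D}.
Accepting DFA states (contain an NFA accepting state): {A, B, D}, {A, B, C, D}.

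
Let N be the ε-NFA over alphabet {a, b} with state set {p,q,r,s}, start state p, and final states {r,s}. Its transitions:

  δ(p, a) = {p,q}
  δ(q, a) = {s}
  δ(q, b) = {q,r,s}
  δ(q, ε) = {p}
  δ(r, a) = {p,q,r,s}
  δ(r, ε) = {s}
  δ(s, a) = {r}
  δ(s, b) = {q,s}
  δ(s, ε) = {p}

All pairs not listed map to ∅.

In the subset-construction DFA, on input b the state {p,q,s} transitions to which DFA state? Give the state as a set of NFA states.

δ(p,b) = ∅; δ(q,b) = {q,r,s}; δ(s,b) = {q,s}.
Union: {q,r,s}.
ε-closure gives {p,q,r,s}.

{p,q,r,s}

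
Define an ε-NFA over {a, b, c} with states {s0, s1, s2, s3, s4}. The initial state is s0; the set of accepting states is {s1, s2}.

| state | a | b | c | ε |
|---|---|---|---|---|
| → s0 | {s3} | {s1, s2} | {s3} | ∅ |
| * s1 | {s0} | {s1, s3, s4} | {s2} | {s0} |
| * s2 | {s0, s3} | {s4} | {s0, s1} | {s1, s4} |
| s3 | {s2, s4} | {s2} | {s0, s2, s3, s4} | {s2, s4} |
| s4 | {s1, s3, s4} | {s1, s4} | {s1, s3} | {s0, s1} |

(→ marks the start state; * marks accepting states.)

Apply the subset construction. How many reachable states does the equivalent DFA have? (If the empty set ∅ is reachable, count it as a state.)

3

Start state of the DFA: {s0} (ε-closure of the NFA start).
{s0} --a--> {s0, s1, s2, s3, s4}  [new]
{s0} --b--> {s0, s1, s2, s4}  [new]
{s0} --c--> {s0, s1, s2, s3, s4}  [seen]
{s0, s1, s2, s3, s4} --a--> {s0, s1, s2, s3, s4}  [seen]
{s0, s1, s2, s3, s4} --b--> {s0, s1, s2, s3, s4}  [seen]
{s0, s1, s2, s3, s4} --c--> {s0, s1, s2, s3, s4}  [seen]
{s0, s1, s2, s4} --a--> {s0, s1, s2, s3, s4}  [seen]
{s0, s1, s2, s4} --b--> {s0, s1, s2, s3, s4}  [seen]
{s0, s1, s2, s4} --c--> {s0, s1, s2, s3, s4}  [seen]
Reachable DFA states: {s0}, {s0, s1, s2, s3, s4}, {s0, s1, s2, s4}.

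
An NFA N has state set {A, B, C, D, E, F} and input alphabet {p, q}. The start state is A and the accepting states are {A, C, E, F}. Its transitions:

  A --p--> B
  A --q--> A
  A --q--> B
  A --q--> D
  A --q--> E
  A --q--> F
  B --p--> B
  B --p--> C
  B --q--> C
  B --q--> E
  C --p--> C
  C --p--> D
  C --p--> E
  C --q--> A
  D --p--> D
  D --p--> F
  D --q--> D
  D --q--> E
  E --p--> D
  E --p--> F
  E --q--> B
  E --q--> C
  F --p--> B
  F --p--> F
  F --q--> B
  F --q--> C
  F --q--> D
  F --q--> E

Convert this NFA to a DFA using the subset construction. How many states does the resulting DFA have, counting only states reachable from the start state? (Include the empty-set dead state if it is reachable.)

Start state of the DFA: {A}.
{A} --p--> {B}  [new]
{A} --q--> {A, B, D, E, F}  [new]
{B} --p--> {B, C}  [new]
{B} --q--> {C, E}  [new]
{A, B, D, E, F} --p--> {B, C, D, F}  [new]
{A, B, D, E, F} --q--> {A, B, C, D, E, F}  [new]
{B, C} --p--> {B, C, D, E}  [new]
{B, C} --q--> {A, C, E}  [new]
{C, E} --p--> {C, D, E, F}  [new]
{C, E} --q--> {A, B, C}  [new]
{B, C, D, F} --p--> {B, C, D, E, F}  [new]
{B, C, D, F} --q--> {A, B, C, D, E}  [new]
{A, B, C, D, E, F} --p--> {B, C, D, E, F}  [seen]
{A, B, C, D, E, F} --q--> {A, B, C, D, E, F}  [seen]
{B, C, D, E} --p--> {B, C, D, E, F}  [seen]
{B, C, D, E} --q--> {A, B, C, D, E}  [seen]
{A, C, E} --p--> {B, C, D, E, F}  [seen]
{A, C, E} --q--> {A, B, C, D, E, F}  [seen]
{C, D, E, F} --p--> {B, C, D, E, F}  [seen]
{C, D, E, F} --q--> {A, B, C, D, E}  [seen]
{A, B, C} --p--> {B, C, D, E}  [seen]
{A, B, C} --q--> {A, B, C, D, E, F}  [seen]
{B, C, D, E, F} --p--> {B, C, D, E, F}  [seen]
{B, C, D, E, F} --q--> {A, B, C, D, E}  [seen]
{A, B, C, D, E} --p--> {B, C, D, E, F}  [seen]
{A, B, C, D, E} --q--> {A, B, C, D, E, F}  [seen]
Reachable DFA states: {A}, {B}, {A, B, D, E, F}, {B, C}, {C, E}, {B, C, D, F}, {A, B, C, D, E, F}, {B, C, D, E}, {A, C, E}, {C, D, E, F}, {A, B, C}, {B, C, D, E, F}, {A, B, C, D, E}.

13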